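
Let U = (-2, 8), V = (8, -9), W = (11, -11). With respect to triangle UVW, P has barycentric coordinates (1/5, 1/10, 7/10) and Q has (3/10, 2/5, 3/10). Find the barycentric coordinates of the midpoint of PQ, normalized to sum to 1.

(1/4, 1/4, 1/2)

Since both coordinate triples sum to 1, the midpoint's barycentrics are the componentwise average.
(1/5+3/10)/2 = 1/4; similarly 1/4 and 1/2.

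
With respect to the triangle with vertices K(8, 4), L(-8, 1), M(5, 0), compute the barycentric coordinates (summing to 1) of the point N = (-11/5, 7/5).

Signed area of the reference triangle: [KLM] = ½·(8·(1−0) + (-8)·(0−4) + 5·(4−1)) = ½·(8 + 32 + 15) = 55/2.
[NLM] = ½·((-11/5)·(1−0) + (-8)·(0−(7/5)) + 5·(7/5−1)) = ½·(-11/5 + 56/5 + 2) = 11/2, so the K-coordinate is (11/2)/(55/2) = 1/5.
[KNM] = ½·(8·(7/5−0) + (-11/5)·(0−4) + 5·(4−(7/5))) = ½·(56/5 + 44/5 + 13) = 33/2, so the L-coordinate is 3/5.
[KLN] = ½·(8·(1−(7/5)) + (-8)·(7/5−4) + (-11/5)·(4−1)) = ½·(-16/5 + 104/5 − 33/5) = 11/2, so the M-coordinate is 1/5.

(1/5, 3/5, 1/5)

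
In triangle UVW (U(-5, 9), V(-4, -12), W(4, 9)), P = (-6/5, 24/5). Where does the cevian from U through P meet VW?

Barycentric coordinates of P with respect to UVW: (2/5, 1/5, 2/5).
On side VW the U-coordinate is zero; dropping P's U-weight 2/5 and renormalizing the remaining 1/5 : 2/5 gives weights 1/3, 2/3 on V, W.
Q = (1/3)·(-4, -12) + (2/3)·(4, 9) = (4/3, 2).

(4/3, 2)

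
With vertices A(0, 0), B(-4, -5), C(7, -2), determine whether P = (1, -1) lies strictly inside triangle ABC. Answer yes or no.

Barycentric coordinates of P: (29/43, 5/43, 9/43).
The three coordinates are positive, positive, positive; a point is interior exactly when all three are positive.

yes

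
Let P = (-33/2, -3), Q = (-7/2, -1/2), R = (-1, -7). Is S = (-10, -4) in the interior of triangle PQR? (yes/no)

Barycentric coordinates of S: (68/121, 14/121, 39/121).
The three coordinates are positive, positive, positive; a point is interior exactly when all three are positive.

yes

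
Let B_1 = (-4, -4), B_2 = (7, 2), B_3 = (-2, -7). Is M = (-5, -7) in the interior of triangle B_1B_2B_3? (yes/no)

no

Barycentric coordinates of M: (3/5, -1/5, 3/5).
The three coordinates are positive, negative, positive; a point is interior exactly when all three are positive.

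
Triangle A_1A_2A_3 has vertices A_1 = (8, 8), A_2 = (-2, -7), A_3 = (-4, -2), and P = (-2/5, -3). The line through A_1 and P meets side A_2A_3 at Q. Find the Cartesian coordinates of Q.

(-5/2, -23/4)

Barycentric coordinates of P with respect to A_1A_2A_3: (1/5, 3/5, 1/5).
On side A_2A_3 the A_1-coordinate is zero; dropping P's A_1-weight 1/5 and renormalizing the remaining 3/5 : 1/5 gives weights 3/4, 1/4 on A_2, A_3.
Q = (3/4)·(-2, -7) + (1/4)·(-4, -2) = (-5/2, -23/4).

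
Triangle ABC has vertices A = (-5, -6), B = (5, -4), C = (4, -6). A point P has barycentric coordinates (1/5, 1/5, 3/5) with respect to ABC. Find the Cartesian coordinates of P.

(12/5, -28/5)

P = (1/5)·A + (1/5)·B + (3/5)·C.
x-coordinate: (1/5)·(-5) + (1/5)·5 + (3/5)·4 = 12/5.
y-coordinate: (1/5)·(-6) + (1/5)·(-4) + (3/5)·(-6) = -28/5.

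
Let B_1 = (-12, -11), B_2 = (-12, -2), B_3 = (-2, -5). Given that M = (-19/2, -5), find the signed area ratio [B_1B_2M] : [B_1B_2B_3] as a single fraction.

[B_1B_2B_3] = ½·((-12)·(-2−(-5)) + (-12)·(-5−(-11)) + (-2)·(-11−(-2))) = ½·(-36 − 72 + 18) = -45.
[B_1B_2M] = ½·((-12)·(-2−(-5)) + (-12)·(-5−(-11)) + (-19/2)·(-11−(-2))) = ½·(-36 − 72 + 171/2) = -45/4, so the ratio is (-45/4)/(-45) = 1/4.

1/4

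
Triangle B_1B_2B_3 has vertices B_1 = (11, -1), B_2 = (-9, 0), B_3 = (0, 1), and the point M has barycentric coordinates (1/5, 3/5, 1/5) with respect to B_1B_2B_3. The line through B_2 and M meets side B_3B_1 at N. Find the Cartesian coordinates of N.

Line B_2M meets B_3B_1 where the B_2-coordinate vanishes; zeroing M's B_2-weight and renormalizing leaves B_3, B_1-weights 1/5 : 1/5 → (1/2, 1/2).
So N = (1/2)·B_3 + (1/2)·B_1 = (11/2, 0).

(11/2, 0)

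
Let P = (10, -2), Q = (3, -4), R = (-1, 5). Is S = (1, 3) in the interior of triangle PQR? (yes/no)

yes

Barycentric coordinates of S: (10/71, 8/71, 53/71).
The three coordinates are positive, positive, positive; a point is interior exactly when all three are positive.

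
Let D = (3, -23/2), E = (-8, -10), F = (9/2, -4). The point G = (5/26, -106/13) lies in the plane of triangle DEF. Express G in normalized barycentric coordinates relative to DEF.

(4/13, 4/13, 5/13)

Signed area of the reference triangle: [DEF] = ½·(3·(-10−(-4)) + (-8)·(-4−(-23/2)) + (9/2)·(-23/2−(-10))) = ½·(-18 − 60 − 27/4) = -339/8.
[GEF] = ½·((5/26)·(-10−(-4)) + (-8)·(-4−(-106/13)) + (9/2)·(-106/13−(-10))) = ½·(-15/13 − 432/13 + 108/13) = -339/26, so the D-coordinate is (-339/26)/(-339/8) = 4/13.
[DGF] = ½·(3·(-106/13−(-4)) + (5/26)·(-4−(-23/2)) + (9/2)·(-23/2−(-106/13))) = ½·(-162/13 + 75/52 − 783/52) = -339/26, so the E-coordinate is 4/13.
[DEG] = ½·(3·(-10−(-106/13)) + (-8)·(-106/13−(-23/2)) + (5/26)·(-23/2−(-10))) = ½·(-72/13 − 348/13 − 15/52) = -1695/104, so the F-coordinate is 5/13.
Check: 4/13 + 4/13 + 5/13 = 1.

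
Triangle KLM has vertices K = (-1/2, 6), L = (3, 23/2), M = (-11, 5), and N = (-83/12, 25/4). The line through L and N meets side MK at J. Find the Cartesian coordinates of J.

Barycentric coordinates of N with respect to KLM: (1/6, 1/6, 2/3).
On side MK the L-coordinate is zero; dropping N's L-weight 1/6 and renormalizing the remaining 2/3 : 1/6 gives weights 4/5, 1/5 on M, K.
J = (4/5)·(-11, 5) + (1/5)·(-1/2, 6) = (-89/10, 26/5).

(-89/10, 26/5)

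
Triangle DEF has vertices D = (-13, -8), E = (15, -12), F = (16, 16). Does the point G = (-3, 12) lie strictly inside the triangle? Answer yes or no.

no

Barycentric coordinates of G: (132/197, -85/197, 150/197).
The three coordinates are positive, negative, positive; a point is interior exactly when all three are positive.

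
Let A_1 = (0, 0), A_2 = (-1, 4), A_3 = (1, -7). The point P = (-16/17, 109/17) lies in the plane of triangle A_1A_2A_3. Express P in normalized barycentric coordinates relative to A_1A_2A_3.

(31/17, 1/17, -15/17)

Signed area of the reference triangle: [A_1A_2A_3] = ½·(0·(4−(-7)) + (-1)·(-7−0) + 1·(0−4)) = ½·(0 + 7 − 4) = 3/2.
[PA_2A_3] = ½·((-16/17)·(4−(-7)) + (-1)·(-7−(109/17)) + 1·(109/17−4)) = ½·(-176/17 + 228/17 + 41/17) = 93/34, so the A_1-coordinate is (93/34)/(3/2) = 31/17.
[A_1PA_3] = ½·(0·(109/17−(-7)) + (-16/17)·(-7−0) + 1·(0−(109/17))) = ½·(0 + 112/17 − 109/17) = 3/34, so the A_2-coordinate is 1/17.
[A_1A_2P] = ½·(0·(4−(109/17)) + (-1)·(109/17−0) + (-16/17)·(0−4)) = ½·(0 − 109/17 + 64/17) = -45/34, so the A_3-coordinate is -15/17.
Check: 31/17 + 1/17 − 15/17 = 1.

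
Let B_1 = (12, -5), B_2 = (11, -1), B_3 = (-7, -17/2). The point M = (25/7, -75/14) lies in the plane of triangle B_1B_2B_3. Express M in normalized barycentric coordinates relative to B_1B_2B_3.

(2/7, 2/7, 3/7)

Signed area of the reference triangle: [B_1B_2B_3] = ½·(12·(-1−(-17/2)) + 11·(-17/2−(-5)) + (-7)·(-5−(-1))) = ½·(90 − 77/2 + 28) = 159/4.
[MB_2B_3] = ½·((25/7)·(-1−(-17/2)) + 11·(-17/2−(-75/14)) + (-7)·(-75/14−(-1))) = ½·(375/14 − 242/7 + 61/2) = 159/14, so the B_1-coordinate is (159/14)/(159/4) = 2/7.
[B_1MB_3] = ½·(12·(-75/14−(-17/2)) + (25/7)·(-17/2−(-5)) + (-7)·(-5−(-75/14))) = ½·(264/7 − 25/2 − 5/2) = 159/14, so the B_2-coordinate is 2/7.
[B_1B_2M] = ½·(12·(-1−(-75/14)) + 11·(-75/14−(-5)) + (25/7)·(-5−(-1))) = ½·(366/7 − 55/14 − 100/7) = 477/28, so the B_3-coordinate is 3/7.
Check: 2/7 + 2/7 + 3/7 = 1.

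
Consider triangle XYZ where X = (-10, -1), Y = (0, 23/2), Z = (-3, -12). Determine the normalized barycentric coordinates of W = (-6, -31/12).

Signed area of the reference triangle: [XYZ] = ½·((-10)·(23/2−(-12)) + 0·(-12−(-1)) + (-3)·(-1−(23/2))) = ½·(-235 + 0 + 75/2) = -395/4.
[WYZ] = ½·((-6)·(23/2−(-12)) + 0·(-12−(-31/12)) + (-3)·(-31/12−(23/2))) = ½·(-141 + 0 + 169/4) = -395/8, so the X-coordinate is (-395/8)/(-395/4) = 1/2.
[XWZ] = ½·((-10)·(-31/12−(-12)) + (-6)·(-12−(-1)) + (-3)·(-1−(-31/12))) = ½·(-565/6 + 66 − 19/4) = -395/24, so the Y-coordinate is 1/6.
[XYW] = ½·((-10)·(23/2−(-31/12)) + 0·(-31/12−(-1)) + (-6)·(-1−(23/2))) = ½·(-845/6 + 0 + 75) = -395/12, so the Z-coordinate is 1/3.
Check: 1/2 + 1/6 + 1/3 = 1.

(1/2, 1/6, 1/3)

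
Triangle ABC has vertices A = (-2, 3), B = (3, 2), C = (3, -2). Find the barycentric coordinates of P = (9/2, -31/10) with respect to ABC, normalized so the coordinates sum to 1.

Signed area of the reference triangle: [ABC] = ½·((-2)·(2−(-2)) + 3·(-2−3) + 3·(3−2)) = ½·(-8 − 15 + 3) = -10.
[PBC] = ½·((9/2)·(2−(-2)) + 3·(-2−(-31/10)) + 3·(-31/10−2)) = ½·(18 + 33/10 − 153/10) = 3, so the A-coordinate is 3/(-10) = -3/10.
[APC] = ½·((-2)·(-31/10−(-2)) + (9/2)·(-2−3) + 3·(3−(-31/10))) = ½·(11/5 − 45/2 + 183/10) = -1, so the B-coordinate is 1/10.
[ABP] = ½·((-2)·(2−(-31/10)) + 3·(-31/10−3) + (9/2)·(3−2)) = ½·(-51/5 − 183/10 + 9/2) = -12, so the C-coordinate is 6/5.
Check: -3/10 + 1/10 + 6/5 = 1.

(-3/10, 1/10, 6/5)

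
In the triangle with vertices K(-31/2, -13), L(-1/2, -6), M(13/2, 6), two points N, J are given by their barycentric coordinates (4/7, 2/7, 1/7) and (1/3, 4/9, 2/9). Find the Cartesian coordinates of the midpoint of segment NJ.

Barycentric coordinates of the midpoint are the average: (19/42, 23/63, 23/126).
Converting: (19/42)·K + (23/63)·L + (23/126)·M = (-757/126, -293/42).

(-757/126, -293/42)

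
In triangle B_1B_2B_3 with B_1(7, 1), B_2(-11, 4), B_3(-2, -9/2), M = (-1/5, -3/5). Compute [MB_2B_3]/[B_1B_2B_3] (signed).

[B_1B_2B_3] = ½·(7·(4−(-9/2)) + (-11)·(-9/2−1) + (-2)·(1−4)) = ½·(119/2 + 121/2 + 6) = 63.
[MB_2B_3] = ½·((-1/5)·(4−(-9/2)) + (-11)·(-9/2−(-3/5)) + (-2)·(-3/5−4)) = ½·(-17/10 + 429/10 + 46/5) = 126/5, so the ratio is (126/5)/63 = 2/5.

2/5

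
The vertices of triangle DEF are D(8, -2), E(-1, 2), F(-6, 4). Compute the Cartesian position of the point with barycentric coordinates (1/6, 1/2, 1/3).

G = (1/6)·D + (1/2)·E + (1/3)·F.
x-coordinate: (1/6)·8 + (1/2)·(-1) + (1/3)·(-6) = -7/6.
y-coordinate: (1/6)·(-2) + (1/2)·2 + (1/3)·4 = 2.

(-7/6, 2)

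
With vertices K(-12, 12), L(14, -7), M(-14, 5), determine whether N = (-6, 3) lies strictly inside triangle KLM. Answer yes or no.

Barycentric coordinates of N: (2/11, 3/11, 6/11).
The three coordinates are positive, positive, positive; a point is interior exactly when all three are positive.

yes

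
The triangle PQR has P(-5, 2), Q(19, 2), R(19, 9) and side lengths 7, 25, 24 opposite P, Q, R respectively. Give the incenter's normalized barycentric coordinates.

The incenter has barycentric coordinates proportional to the opposite side lengths: (7 : 25 : 24).
Normalizing by 7+25+24 = 56 gives (1/8, 25/56, 3/7).

(1/8, 25/56, 3/7)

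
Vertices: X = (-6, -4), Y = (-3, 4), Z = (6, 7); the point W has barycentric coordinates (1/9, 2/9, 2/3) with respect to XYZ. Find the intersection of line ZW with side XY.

(-4, 4/3)

Line ZW meets XY where the Z-coordinate vanishes; zeroing W's Z-weight and renormalizing leaves X, Y-weights 1/9 : 2/9 → (1/3, 2/3).
So V = (1/3)·X + (2/3)·Y = (-4, 4/3).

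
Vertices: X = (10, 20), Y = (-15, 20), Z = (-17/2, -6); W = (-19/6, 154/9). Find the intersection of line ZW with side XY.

(-5/2, 20)

Barycentric coordinates of W with respect to XYZ: (4/9, 4/9, 1/9).
On side XY the Z-coordinate is zero; dropping W's Z-weight 1/9 and renormalizing the remaining 4/9 : 4/9 gives weights 1/2, 1/2 on X, Y.
V = (1/2)·(10, 20) + (1/2)·(-15, 20) = (-5/2, 20).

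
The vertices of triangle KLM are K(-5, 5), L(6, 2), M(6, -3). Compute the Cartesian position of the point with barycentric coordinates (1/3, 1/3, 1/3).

(7/3, 4/3)

N = (1/3)·K + (1/3)·L + (1/3)·M.
x-coordinate: (1/3)·(-5) + (1/3)·6 + (1/3)·6 = 7/3.
y-coordinate: (1/3)·5 + (1/3)·2 + (1/3)·(-3) = 4/3.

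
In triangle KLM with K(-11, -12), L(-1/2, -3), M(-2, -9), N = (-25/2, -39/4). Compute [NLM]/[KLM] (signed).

[KLM] = ½·((-11)·(-3−(-9)) + (-1/2)·(-9−(-12)) + (-2)·(-12−(-3))) = ½·(-66 − 3/2 + 18) = -99/4.
[NLM] = ½·((-25/2)·(-3−(-9)) + (-1/2)·(-9−(-39/4)) + (-2)·(-39/4−(-3))) = ½·(-75 − 3/8 + 27/2) = -495/16, so the ratio is (-495/16)/(-99/4) = 5/4.

5/4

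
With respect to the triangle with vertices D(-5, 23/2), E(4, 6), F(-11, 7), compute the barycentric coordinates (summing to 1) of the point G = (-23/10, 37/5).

(1/5, 1/2, 3/10)

Signed area of the reference triangle: [DEF] = ½·((-5)·(6−7) + 4·(7−(23/2)) + (-11)·(23/2−6)) = ½·(5 − 18 − 121/2) = -147/4.
[GEF] = ½·((-23/10)·(6−7) + 4·(7−(37/5)) + (-11)·(37/5−6)) = ½·(23/10 − 8/5 − 77/5) = -147/20, so the D-coordinate is (-147/20)/(-147/4) = 1/5.
[DGF] = ½·((-5)·(37/5−7) + (-23/10)·(7−(23/2)) + (-11)·(23/2−(37/5))) = ½·(-2 + 207/20 − 451/10) = -147/8, so the E-coordinate is 1/2.
[DEG] = ½·((-5)·(6−(37/5)) + 4·(37/5−(23/2)) + (-23/10)·(23/2−6)) = ½·(7 − 82/5 − 253/20) = -441/40, so the F-coordinate is 3/10.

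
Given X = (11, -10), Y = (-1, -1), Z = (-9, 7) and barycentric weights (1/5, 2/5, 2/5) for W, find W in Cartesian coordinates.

(-9/5, 2/5)

W = (1/5)·X + (2/5)·Y + (2/5)·Z.
x-coordinate: (1/5)·11 + (2/5)·(-1) + (2/5)·(-9) = -9/5.
y-coordinate: (1/5)·(-10) + (2/5)·(-1) + (2/5)·7 = 2/5.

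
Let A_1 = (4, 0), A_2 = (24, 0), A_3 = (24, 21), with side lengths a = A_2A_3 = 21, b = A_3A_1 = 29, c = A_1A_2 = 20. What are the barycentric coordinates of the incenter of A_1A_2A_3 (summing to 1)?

The incenter has barycentric coordinates proportional to the opposite side lengths: (21 : 29 : 20).
Normalizing by 21+29+20 = 70 gives (3/10, 29/70, 2/7).

(3/10, 29/70, 2/7)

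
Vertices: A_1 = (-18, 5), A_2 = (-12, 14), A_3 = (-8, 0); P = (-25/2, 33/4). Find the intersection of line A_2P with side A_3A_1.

Barycentric coordinates of P with respect to A_1A_2A_3: (1/4, 1/2, 1/4).
On side A_3A_1 the A_2-coordinate is zero; dropping P's A_2-weight 1/2 and renormalizing the remaining 1/4 : 1/4 gives weights 1/2, 1/2 on A_3, A_1.
Q = (1/2)·(-8, 0) + (1/2)·(-18, 5) = (-13, 5/2).

(-13, 5/2)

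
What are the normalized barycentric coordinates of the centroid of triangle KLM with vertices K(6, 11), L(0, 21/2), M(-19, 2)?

The centroid is the average of the vertices, so each weight is 1/3.

(1/3, 1/3, 1/3)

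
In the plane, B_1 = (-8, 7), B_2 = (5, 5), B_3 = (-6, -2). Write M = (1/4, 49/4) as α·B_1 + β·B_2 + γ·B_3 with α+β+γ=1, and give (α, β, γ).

(1, 3/4, -3/4)

Signed area of the reference triangle: [B_1B_2B_3] = ½·((-8)·(5−(-2)) + 5·(-2−7) + (-6)·(7−5)) = ½·(-56 − 45 − 12) = -113/2.
[MB_2B_3] = ½·((1/4)·(5−(-2)) + 5·(-2−(49/4)) + (-6)·(49/4−5)) = ½·(7/4 − 285/4 − 87/2) = -113/2, so the B_1-coordinate is (-113/2)/(-113/2) = 1.
[B_1MB_3] = ½·((-8)·(49/4−(-2)) + (1/4)·(-2−7) + (-6)·(7−(49/4))) = ½·(-114 − 9/4 + 63/2) = -339/8, so the B_2-coordinate is 3/4.
[B_1B_2M] = ½·((-8)·(5−(49/4)) + 5·(49/4−7) + (1/4)·(7−5)) = ½·(58 + 105/4 + 1/2) = 339/8, so the B_3-coordinate is -3/4.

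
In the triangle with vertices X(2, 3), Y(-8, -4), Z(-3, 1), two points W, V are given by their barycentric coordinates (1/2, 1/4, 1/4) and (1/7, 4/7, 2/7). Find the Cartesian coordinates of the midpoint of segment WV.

Barycentric coordinates of the midpoint are the average: (9/28, 23/56, 15/56).
Converting: (9/28)·X + (23/56)·Y + (15/56)·Z = (-193/56, -23/56).

(-193/56, -23/56)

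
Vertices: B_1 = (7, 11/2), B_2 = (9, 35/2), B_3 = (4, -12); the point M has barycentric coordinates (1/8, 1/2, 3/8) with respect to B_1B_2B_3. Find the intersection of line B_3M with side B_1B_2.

Line B_3M meets B_1B_2 where the B_3-coordinate vanishes; zeroing M's B_3-weight and renormalizing leaves B_1, B_2-weights 1/8 : 1/2 → (1/5, 4/5).
So N = (1/5)·B_1 + (4/5)·B_2 = (43/5, 151/10).

(43/5, 151/10)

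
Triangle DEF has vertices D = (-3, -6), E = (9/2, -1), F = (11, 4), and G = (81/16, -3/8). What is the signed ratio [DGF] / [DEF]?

3/8

[DEF] = ½·((-3)·(-1−4) + (9/2)·(4−(-6)) + 11·(-6−(-1))) = ½·(15 + 45 − 55) = 5/2.
[DGF] = ½·((-3)·(-3/8−4) + (81/16)·(4−(-6)) + 11·(-6−(-3/8))) = ½·(105/8 + 405/8 − 495/8) = 15/16, so the ratio is (15/16)/(5/2) = 3/8.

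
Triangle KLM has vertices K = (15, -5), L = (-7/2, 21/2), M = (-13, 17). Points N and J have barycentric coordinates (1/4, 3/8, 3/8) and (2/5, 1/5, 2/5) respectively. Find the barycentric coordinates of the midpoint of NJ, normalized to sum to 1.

Since both coordinate triples sum to 1, the midpoint's barycentrics are the componentwise average.
(1/4+2/5)/2 = 13/40; similarly 23/80 and 31/80.

(13/40, 23/80, 31/80)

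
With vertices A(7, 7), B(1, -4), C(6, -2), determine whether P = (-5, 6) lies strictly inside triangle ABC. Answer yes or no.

no

Barycentric coordinates of P: (62/43, 107/43, -126/43).
The three coordinates are positive, positive, negative; a point is interior exactly when all three are positive.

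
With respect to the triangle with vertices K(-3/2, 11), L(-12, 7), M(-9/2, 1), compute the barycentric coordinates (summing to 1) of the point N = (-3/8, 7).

Signed area of the reference triangle: [KLM] = ½·((-3/2)·(7−1) + (-12)·(1−11) + (-9/2)·(11−7)) = ½·(-9 + 120 − 18) = 93/2.
[NLM] = ½·((-3/8)·(7−1) + (-12)·(1−7) + (-9/2)·(7−7)) = ½·(-9/4 + 72 + 0) = 279/8, so the K-coordinate is (279/8)/(93/2) = 3/4.
[KNM] = ½·((-3/2)·(7−1) + (-3/8)·(1−11) + (-9/2)·(11−7)) = ½·(-9 + 15/4 − 18) = -93/8, so the L-coordinate is -1/4.
[KLN] = ½·((-3/2)·(7−7) + (-12)·(7−11) + (-3/8)·(11−7)) = ½·(0 + 48 − 3/2) = 93/4, so the M-coordinate is 1/2.

(3/4, -1/4, 1/2)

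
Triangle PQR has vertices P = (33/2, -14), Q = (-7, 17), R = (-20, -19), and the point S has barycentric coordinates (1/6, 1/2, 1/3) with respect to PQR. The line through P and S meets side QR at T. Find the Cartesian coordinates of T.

Line PS meets QR where the P-coordinate vanishes; zeroing S's P-weight and renormalizing leaves Q, R-weights 1/2 : 1/3 → (3/5, 2/5).
So T = (3/5)·Q + (2/5)·R = (-61/5, 13/5).

(-61/5, 13/5)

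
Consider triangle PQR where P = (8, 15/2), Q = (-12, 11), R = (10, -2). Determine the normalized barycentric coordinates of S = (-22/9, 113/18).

(1/9, 5/9, 1/3)

Signed area of the reference triangle: [PQR] = ½·(8·(11−(-2)) + (-12)·(-2−(15/2)) + 10·(15/2−11)) = ½·(104 + 114 − 35) = 183/2.
[SQR] = ½·((-22/9)·(11−(-2)) + (-12)·(-2−(113/18)) + 10·(113/18−11)) = ½·(-286/9 + 298/3 − 425/9) = 61/6, so the P-coordinate is (61/6)/(183/2) = 1/9.
[PSR] = ½·(8·(113/18−(-2)) + (-22/9)·(-2−(15/2)) + 10·(15/2−(113/18))) = ½·(596/9 + 209/9 + 110/9) = 305/6, so the Q-coordinate is 5/9.
[PQS] = ½·(8·(11−(113/18)) + (-12)·(113/18−(15/2)) + (-22/9)·(15/2−11)) = ½·(340/9 + 44/3 + 77/9) = 61/2, so the R-coordinate is 1/3.
Check: 1/9 + 5/9 + 1/3 = 1.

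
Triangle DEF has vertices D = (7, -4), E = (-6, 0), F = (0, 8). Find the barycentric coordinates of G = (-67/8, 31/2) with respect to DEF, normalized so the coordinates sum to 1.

(-7/8, 3/8, 3/2)

Signed area of the reference triangle: [DEF] = ½·(7·(0−8) + (-6)·(8−(-4)) + 0·(-4−0)) = ½·(-56 − 72 + 0) = -64.
[GEF] = ½·((-67/8)·(0−8) + (-6)·(8−(31/2)) + 0·(31/2−0)) = ½·(67 + 45 + 0) = 56, so the D-coordinate is 56/(-64) = -7/8.
[DGF] = ½·(7·(31/2−8) + (-67/8)·(8−(-4)) + 0·(-4−(31/2))) = ½·(105/2 − 201/2 + 0) = -24, so the E-coordinate is 3/8.
[DEG] = ½·(7·(0−(31/2)) + (-6)·(31/2−(-4)) + (-67/8)·(-4−0)) = ½·(-217/2 − 117 + 67/2) = -96, so the F-coordinate is 3/2.
Check: -7/8 + 3/8 + 3/2 = 1.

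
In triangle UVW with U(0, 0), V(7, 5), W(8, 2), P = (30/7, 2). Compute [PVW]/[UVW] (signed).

3/7

[UVW] = ½·(0·(5−2) + 7·(2−0) + 8·(0−5)) = ½·(0 + 14 − 40) = -13.
[PVW] = ½·((30/7)·(5−2) + 7·(2−2) + 8·(2−5)) = ½·(90/7 + 0 − 24) = -39/7, so the ratio is (-39/7)/(-13) = 3/7.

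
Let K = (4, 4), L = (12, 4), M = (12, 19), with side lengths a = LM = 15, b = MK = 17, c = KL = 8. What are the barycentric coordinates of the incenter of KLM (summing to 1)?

The incenter has barycentric coordinates proportional to the opposite side lengths: (15 : 17 : 8).
Normalizing by 15+17+8 = 40 gives (3/8, 17/40, 1/5).

(3/8, 17/40, 1/5)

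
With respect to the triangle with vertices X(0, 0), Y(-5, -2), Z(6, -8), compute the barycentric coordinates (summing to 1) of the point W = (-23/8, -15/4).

(-1/8, 7/8, 1/4)

Signed area of the reference triangle: [XYZ] = ½·(0·(-2−(-8)) + (-5)·(-8−0) + 6·(0−(-2))) = ½·(0 + 40 + 12) = 26.
[WYZ] = ½·((-23/8)·(-2−(-8)) + (-5)·(-8−(-15/4)) + 6·(-15/4−(-2))) = ½·(-69/4 + 85/4 − 21/2) = -13/4, so the X-coordinate is (-13/4)/26 = -1/8.
[XWZ] = ½·(0·(-15/4−(-8)) + (-23/8)·(-8−0) + 6·(0−(-15/4))) = ½·(0 + 23 + 45/2) = 91/4, so the Y-coordinate is 7/8.
[XYW] = ½·(0·(-2−(-15/4)) + (-5)·(-15/4−0) + (-23/8)·(0−(-2))) = ½·(0 + 75/4 − 23/4) = 13/2, so the Z-coordinate is 1/4.
Check: -1/8 + 7/8 + 1/4 = 1.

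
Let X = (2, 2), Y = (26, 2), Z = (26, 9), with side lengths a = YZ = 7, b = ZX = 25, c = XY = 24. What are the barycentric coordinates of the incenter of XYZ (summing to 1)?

(1/8, 25/56, 3/7)

The incenter has barycentric coordinates proportional to the opposite side lengths: (7 : 25 : 24).
Normalizing by 7+25+24 = 56 gives (1/8, 25/56, 3/7).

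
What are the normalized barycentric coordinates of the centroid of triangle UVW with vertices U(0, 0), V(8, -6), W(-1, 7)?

The centroid is the average of the vertices, so each weight is 1/3.

(1/3, 1/3, 1/3)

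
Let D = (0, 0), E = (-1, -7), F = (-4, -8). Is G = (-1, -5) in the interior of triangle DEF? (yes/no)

Barycentric coordinates of G: (3/10, 3/5, 1/10).
The three coordinates are positive, positive, positive; a point is interior exactly when all three are positive.

yes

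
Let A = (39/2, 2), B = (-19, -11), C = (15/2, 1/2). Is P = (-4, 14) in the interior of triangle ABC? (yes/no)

no

Barycentric coordinates of P: (-1960/393, -239/131, 3070/393).
The three coordinates are negative, negative, positive; a point is interior exactly when all three are positive.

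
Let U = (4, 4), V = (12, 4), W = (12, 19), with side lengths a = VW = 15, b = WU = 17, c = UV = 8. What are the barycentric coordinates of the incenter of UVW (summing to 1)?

The incenter has barycentric coordinates proportional to the opposite side lengths: (15 : 17 : 8).
Normalizing by 15+17+8 = 40 gives (3/8, 17/40, 1/5).

(3/8, 17/40, 1/5)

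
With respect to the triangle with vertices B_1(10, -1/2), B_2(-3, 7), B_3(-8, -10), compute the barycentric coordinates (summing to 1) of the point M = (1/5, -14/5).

(2/5, 1/5, 2/5)

Signed area of the reference triangle: [B_1B_2B_3] = ½·(10·(7−(-10)) + (-3)·(-10−(-1/2)) + (-8)·(-1/2−7)) = ½·(170 + 57/2 + 60) = 517/4.
[MB_2B_3] = ½·((1/5)·(7−(-10)) + (-3)·(-10−(-14/5)) + (-8)·(-14/5−7)) = ½·(17/5 + 108/5 + 392/5) = 517/10, so the B_1-coordinate is (517/10)/(517/4) = 2/5.
[B_1MB_3] = ½·(10·(-14/5−(-10)) + (1/5)·(-10−(-1/2)) + (-8)·(-1/2−(-14/5))) = ½·(72 − 19/10 − 92/5) = 517/20, so the B_2-coordinate is 1/5.
[B_1B_2M] = ½·(10·(7−(-14/5)) + (-3)·(-14/5−(-1/2)) + (1/5)·(-1/2−7)) = ½·(98 + 69/10 − 3/2) = 517/10, so the B_3-coordinate is 2/5.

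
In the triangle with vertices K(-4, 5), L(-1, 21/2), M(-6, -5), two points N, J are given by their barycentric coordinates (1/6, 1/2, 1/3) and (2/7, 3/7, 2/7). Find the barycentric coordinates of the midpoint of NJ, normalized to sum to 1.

Since both coordinate triples sum to 1, the midpoint's barycentrics are the componentwise average.
(1/6+2/7)/2 = 19/84; similarly 13/28 and 13/42.

(19/84, 13/28, 13/42)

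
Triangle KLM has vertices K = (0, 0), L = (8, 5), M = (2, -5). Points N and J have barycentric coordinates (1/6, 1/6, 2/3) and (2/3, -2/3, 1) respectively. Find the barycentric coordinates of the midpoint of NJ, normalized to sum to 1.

(5/12, -1/4, 5/6)

Since both coordinate triples sum to 1, the midpoint's barycentrics are the componentwise average.
(1/6+2/3)/2 = 5/12; similarly -1/4 and 5/6.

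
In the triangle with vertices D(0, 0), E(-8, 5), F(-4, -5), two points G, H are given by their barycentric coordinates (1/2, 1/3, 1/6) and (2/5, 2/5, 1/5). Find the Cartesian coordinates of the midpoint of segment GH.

(-11/3, 11/12)

Barycentric coordinates of the midpoint are the average: (9/20, 11/30, 11/60).
Converting: (9/20)·D + (11/30)·E + (11/60)·F = (-11/3, 11/12).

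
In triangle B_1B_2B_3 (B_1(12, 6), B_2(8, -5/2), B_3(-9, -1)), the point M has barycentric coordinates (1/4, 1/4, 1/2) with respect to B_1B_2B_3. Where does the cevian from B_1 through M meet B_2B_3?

Line B_1M meets B_2B_3 where the B_1-coordinate vanishes; zeroing M's B_1-weight and renormalizing leaves B_2, B_3-weights 1/4 : 1/2 → (1/3, 2/3).
So N = (1/3)·B_2 + (2/3)·B_3 = (-10/3, -3/2).

(-10/3, -3/2)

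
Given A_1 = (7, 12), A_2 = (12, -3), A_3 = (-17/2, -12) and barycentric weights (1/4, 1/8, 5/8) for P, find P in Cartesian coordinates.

(-33/16, -39/8)

P = (1/4)·A_1 + (1/8)·A_2 + (5/8)·A_3.
x-coordinate: (1/4)·7 + (1/8)·12 + (5/8)·(-17/2) = -33/16.
y-coordinate: (1/4)·12 + (1/8)·(-3) + (5/8)·(-12) = -39/8.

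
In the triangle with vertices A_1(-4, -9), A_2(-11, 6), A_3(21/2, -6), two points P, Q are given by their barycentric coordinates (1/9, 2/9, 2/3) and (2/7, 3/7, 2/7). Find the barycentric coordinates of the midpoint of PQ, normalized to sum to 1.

Since both coordinate triples sum to 1, the midpoint's barycentrics are the componentwise average.
(1/9+2/7)/2 = 25/126; similarly 41/126 and 10/21.

(25/126, 41/126, 10/21)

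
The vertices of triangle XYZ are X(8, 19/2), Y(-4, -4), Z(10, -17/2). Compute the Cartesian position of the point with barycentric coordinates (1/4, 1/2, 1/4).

W = (1/4)·X + (1/2)·Y + (1/4)·Z.
x-coordinate: (1/4)·8 + (1/2)·(-4) + (1/4)·10 = 5/2.
y-coordinate: (1/4)·(19/2) + (1/2)·(-4) + (1/4)·(-17/2) = -7/4.

(5/2, -7/4)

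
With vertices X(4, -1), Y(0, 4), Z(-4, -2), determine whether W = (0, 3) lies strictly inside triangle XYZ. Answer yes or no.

yes

Barycentric coordinates of W: (1/11, 9/11, 1/11).
The three coordinates are positive, positive, positive; a point is interior exactly when all three are positive.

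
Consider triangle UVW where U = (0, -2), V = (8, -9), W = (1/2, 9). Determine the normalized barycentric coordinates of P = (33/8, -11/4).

Signed area of the reference triangle: [UVW] = ½·(0·(-9−9) + 8·(9−(-2)) + (1/2)·(-2−(-9))) = ½·(0 + 88 + 7/2) = 183/4.
[PVW] = ½·((33/8)·(-9−9) + 8·(9−(-11/4)) + (1/2)·(-11/4−(-9))) = ½·(-297/4 + 94 + 25/8) = 183/16, so the U-coordinate is (183/16)/(183/4) = 1/4.
[UPW] = ½·(0·(-11/4−9) + (33/8)·(9−(-2)) + (1/2)·(-2−(-11/4))) = ½·(0 + 363/8 + 3/8) = 183/8, so the V-coordinate is 1/2.
[UVP] = ½·(0·(-9−(-11/4)) + 8·(-11/4−(-2)) + (33/8)·(-2−(-9))) = ½·(0 − 6 + 231/8) = 183/16, so the W-coordinate is 1/4.
Check: 1/4 + 1/2 + 1/4 = 1.

(1/4, 1/2, 1/4)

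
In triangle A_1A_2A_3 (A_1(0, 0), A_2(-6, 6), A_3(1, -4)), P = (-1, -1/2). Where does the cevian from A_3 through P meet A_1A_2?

Barycentric coordinates of P with respect to A_1A_2A_3: (1/4, 1/4, 1/2).
On side A_1A_2 the A_3-coordinate is zero; dropping P's A_3-weight 1/2 and renormalizing the remaining 1/4 : 1/4 gives weights 1/2, 1/2 on A_1, A_2.
Q = (1/2)·(0, 0) + (1/2)·(-6, 6) = (-3, 3).

(-3, 3)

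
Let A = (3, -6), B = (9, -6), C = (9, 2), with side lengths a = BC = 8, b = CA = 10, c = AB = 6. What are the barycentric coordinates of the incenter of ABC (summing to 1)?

(1/3, 5/12, 1/4)

The incenter has barycentric coordinates proportional to the opposite side lengths: (8 : 10 : 6).
Normalizing by 8+10+6 = 24 gives (1/3, 5/12, 1/4).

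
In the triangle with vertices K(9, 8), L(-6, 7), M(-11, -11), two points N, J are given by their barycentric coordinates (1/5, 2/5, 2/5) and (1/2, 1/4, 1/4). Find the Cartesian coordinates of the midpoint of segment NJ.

Barycentric coordinates of the midpoint are the average: (7/20, 13/40, 13/40).
Converting: (7/20)·K + (13/40)·L + (13/40)·M = (-19/8, 3/2).

(-19/8, 3/2)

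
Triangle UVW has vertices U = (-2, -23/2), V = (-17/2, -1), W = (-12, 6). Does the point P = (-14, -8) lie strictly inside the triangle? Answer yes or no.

no

Barycentric coordinates of P: (-36/5, 20, -59/5).
The three coordinates are negative, positive, negative; a point is interior exactly when all three are positive.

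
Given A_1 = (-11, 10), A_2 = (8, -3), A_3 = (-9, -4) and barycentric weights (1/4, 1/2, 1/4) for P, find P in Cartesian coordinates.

P = (1/4)·A_1 + (1/2)·A_2 + (1/4)·A_3.
x-coordinate: (1/4)·(-11) + (1/2)·8 + (1/4)·(-9) = -1.
y-coordinate: (1/4)·10 + (1/2)·(-3) + (1/4)·(-4) = 0.

(-1, 0)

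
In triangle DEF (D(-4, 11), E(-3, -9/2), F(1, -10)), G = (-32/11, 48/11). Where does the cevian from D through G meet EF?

Barycentric coordinates of G with respect to DEF: (7/11, 2/11, 2/11).
On side EF the D-coordinate is zero; dropping G's D-weight 7/11 and renormalizing the remaining 2/11 : 2/11 gives weights 1/2, 1/2 on E, F.
H = (1/2)·(-3, -9/2) + (1/2)·(1, -10) = (-1, -29/4).

(-1, -29/4)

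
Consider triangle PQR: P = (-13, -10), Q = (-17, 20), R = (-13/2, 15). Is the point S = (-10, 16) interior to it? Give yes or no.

yes

Barycentric coordinates of S: (7/295, 94/295, 194/295).
The three coordinates are positive, positive, positive; a point is interior exactly when all three are positive.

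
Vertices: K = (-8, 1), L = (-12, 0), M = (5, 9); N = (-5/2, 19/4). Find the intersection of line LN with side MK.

(2/3, 19/3)

Barycentric coordinates of N with respect to KLM: (1/4, 1/4, 1/2).
On side MK the L-coordinate is zero; dropping N's L-weight 1/4 and renormalizing the remaining 1/2 : 1/4 gives weights 2/3, 1/3 on M, K.
J = (2/3)·(5, 9) + (1/3)·(-8, 1) = (2/3, 19/3).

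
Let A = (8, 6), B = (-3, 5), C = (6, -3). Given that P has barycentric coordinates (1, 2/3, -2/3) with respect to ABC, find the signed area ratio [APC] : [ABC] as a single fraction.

2/3

The signed ratio [APC]/[ABC] equals the barycentric coordinate of P at vertex B, which is 2/3.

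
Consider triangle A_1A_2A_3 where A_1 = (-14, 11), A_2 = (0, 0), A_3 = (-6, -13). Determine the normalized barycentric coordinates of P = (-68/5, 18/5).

Signed area of the reference triangle: [A_1A_2A_3] = ½·((-14)·(0−(-13)) + 0·(-13−11) + (-6)·(11−0)) = ½·(-182 + 0 − 66) = -124.
[PA_2A_3] = ½·((-68/5)·(0−(-13)) + 0·(-13−(18/5)) + (-6)·(18/5−0)) = ½·(-884/5 + 0 − 108/5) = -496/5, so the A_1-coordinate is (-496/5)/(-124) = 4/5.
[A_1PA_3] = ½·((-14)·(18/5−(-13)) + (-68/5)·(-13−11) + (-6)·(11−(18/5))) = ½·(-1162/5 + 1632/5 − 222/5) = 124/5, so the A_2-coordinate is -1/5.
[A_1A_2P] = ½·((-14)·(0−(18/5)) + 0·(18/5−11) + (-68/5)·(11−0)) = ½·(252/5 + 0 − 748/5) = -248/5, so the A_3-coordinate is 2/5.
Check: 4/5 − 1/5 + 2/5 = 1.

(4/5, -1/5, 2/5)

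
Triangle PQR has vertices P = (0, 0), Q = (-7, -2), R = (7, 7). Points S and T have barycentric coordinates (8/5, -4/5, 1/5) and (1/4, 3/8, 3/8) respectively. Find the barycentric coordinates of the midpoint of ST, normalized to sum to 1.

(37/40, -17/80, 23/80)

Since both coordinate triples sum to 1, the midpoint's barycentrics are the componentwise average.
(8/5+1/4)/2 = 37/40; similarly -17/80 and 23/80.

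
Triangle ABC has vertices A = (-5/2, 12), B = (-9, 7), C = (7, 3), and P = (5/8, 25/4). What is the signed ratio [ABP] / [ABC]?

1/2

[ABC] = ½·((-5/2)·(7−3) + (-9)·(3−12) + 7·(12−7)) = ½·(-10 + 81 + 35) = 53.
[ABP] = ½·((-5/2)·(7−(25/4)) + (-9)·(25/4−12) + (5/8)·(12−7)) = ½·(-15/8 + 207/4 + 25/8) = 53/2, so the ratio is (53/2)/53 = 1/2.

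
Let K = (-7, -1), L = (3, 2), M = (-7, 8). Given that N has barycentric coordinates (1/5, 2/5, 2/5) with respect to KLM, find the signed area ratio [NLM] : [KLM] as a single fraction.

1/5

The signed ratio [NLM]/[KLM] equals the barycentric coordinate of N at vertex K, which is 1/5.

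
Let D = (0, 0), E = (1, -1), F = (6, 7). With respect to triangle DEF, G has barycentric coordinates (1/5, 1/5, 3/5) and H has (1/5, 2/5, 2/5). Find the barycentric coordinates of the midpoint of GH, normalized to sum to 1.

(1/5, 3/10, 1/2)

Since both coordinate triples sum to 1, the midpoint's barycentrics are the componentwise average.
(1/5+1/5)/2 = 1/5; similarly 3/10 and 1/2.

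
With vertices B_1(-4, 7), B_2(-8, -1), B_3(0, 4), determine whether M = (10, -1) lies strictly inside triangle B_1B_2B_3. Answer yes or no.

Barycentric coordinates of M: (-45/22, -5/22, 36/11).
The three coordinates are negative, negative, positive; a point is interior exactly when all three are positive.

no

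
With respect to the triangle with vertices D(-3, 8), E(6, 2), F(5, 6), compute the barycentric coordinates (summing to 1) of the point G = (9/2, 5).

Signed area of the reference triangle: [DEF] = ½·((-3)·(2−6) + 6·(6−8) + 5·(8−2)) = ½·(12 − 12 + 30) = 15.
[GEF] = ½·((9/2)·(2−6) + 6·(6−5) + 5·(5−2)) = ½·(-18 + 6 + 15) = 3/2, so the D-coordinate is (3/2)/15 = 1/10.
[DGF] = ½·((-3)·(5−6) + (9/2)·(6−8) + 5·(8−5)) = ½·(3 − 9 + 15) = 9/2, so the E-coordinate is 3/10.
[DEG] = ½·((-3)·(2−5) + 6·(5−8) + (9/2)·(8−2)) = ½·(9 − 18 + 27) = 9, so the F-coordinate is 3/5.

(1/10, 3/10, 3/5)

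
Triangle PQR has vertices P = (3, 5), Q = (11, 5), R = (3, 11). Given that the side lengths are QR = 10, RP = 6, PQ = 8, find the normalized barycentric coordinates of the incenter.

The incenter has barycentric coordinates proportional to the opposite side lengths: (10 : 6 : 8).
Normalizing by 10+6+8 = 24 gives (5/12, 1/4, 1/3).

(5/12, 1/4, 1/3)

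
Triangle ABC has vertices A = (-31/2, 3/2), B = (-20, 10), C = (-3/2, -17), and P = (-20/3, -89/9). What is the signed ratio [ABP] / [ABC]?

[ABC] = ½·((-31/2)·(10−(-17)) + (-20)·(-17−(3/2)) + (-3/2)·(3/2−10)) = ½·(-837/2 + 370 + 51/4) = -143/8.
[ABP] = ½·((-31/2)·(10−(-89/9)) + (-20)·(-89/9−(3/2)) + (-20/3)·(3/2−10)) = ½·(-5549/18 + 2050/9 + 170/3) = -143/12, so the ratio is (-143/12)/(-143/8) = 2/3.

2/3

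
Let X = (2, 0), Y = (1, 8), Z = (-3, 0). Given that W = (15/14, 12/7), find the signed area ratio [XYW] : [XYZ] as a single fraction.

1/7

[XYZ] = ½·(2·(8−0) + 1·(0−0) + (-3)·(0−8)) = ½·(16 + 0 + 24) = 20.
[XYW] = ½·(2·(8−(12/7)) + 1·(12/7−0) + (15/14)·(0−8)) = ½·(88/7 + 12/7 − 60/7) = 20/7, so the ratio is (20/7)/20 = 1/7.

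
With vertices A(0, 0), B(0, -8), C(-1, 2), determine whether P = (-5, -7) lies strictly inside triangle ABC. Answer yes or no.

Barycentric coordinates of P: (-49/8, 17/8, 5).
The three coordinates are negative, positive, positive; a point is interior exactly when all three are positive.

no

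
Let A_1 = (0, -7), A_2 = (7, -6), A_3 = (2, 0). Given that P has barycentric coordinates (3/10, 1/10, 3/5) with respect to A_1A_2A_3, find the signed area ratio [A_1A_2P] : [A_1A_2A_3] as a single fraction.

3/5

The signed ratio [A_1A_2P]/[A_1A_2A_3] equals the barycentric coordinate of P at vertex A_3, which is 3/5.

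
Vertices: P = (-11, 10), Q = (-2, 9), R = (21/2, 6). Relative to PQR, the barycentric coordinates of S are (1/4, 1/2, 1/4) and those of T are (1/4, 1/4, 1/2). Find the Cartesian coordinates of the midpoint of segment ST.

Barycentric coordinates of the midpoint are the average: (1/4, 3/8, 3/8).
Converting: (1/4)·P + (3/8)·Q + (3/8)·R = (7/16, 65/8).

(7/16, 65/8)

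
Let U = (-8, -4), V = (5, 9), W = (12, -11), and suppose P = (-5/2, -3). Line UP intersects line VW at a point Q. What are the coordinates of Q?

Barycentric coordinates of P with respect to UVW: (2/3, 1/6, 1/6).
On side VW the U-coordinate is zero; dropping P's U-weight 2/3 and renormalizing the remaining 1/6 : 1/6 gives weights 1/2, 1/2 on V, W.
Q = (1/2)·(5, 9) + (1/2)·(12, -11) = (17/2, -1).

(17/2, -1)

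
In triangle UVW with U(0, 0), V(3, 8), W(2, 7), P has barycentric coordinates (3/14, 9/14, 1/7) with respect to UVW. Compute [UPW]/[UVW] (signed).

9/14

The signed ratio [UPW]/[UVW] equals the barycentric coordinate of P at vertex V, which is 9/14.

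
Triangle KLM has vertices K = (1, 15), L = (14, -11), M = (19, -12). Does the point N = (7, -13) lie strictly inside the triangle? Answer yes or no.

no

Barycentric coordinates of N: (-17/117, 38/13, -16/9).
The three coordinates are negative, positive, negative; a point is interior exactly when all three are positive.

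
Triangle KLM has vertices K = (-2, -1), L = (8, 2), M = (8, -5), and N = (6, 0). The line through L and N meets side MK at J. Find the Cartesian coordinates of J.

Barycentric coordinates of N with respect to KLM: (1/5, 3/5, 1/5).
On side MK the L-coordinate is zero; dropping N's L-weight 3/5 and renormalizing the remaining 1/5 : 1/5 gives weights 1/2, 1/2 on M, K.
J = (1/2)·(8, -5) + (1/2)·(-2, -1) = (3, -3).

(3, -3)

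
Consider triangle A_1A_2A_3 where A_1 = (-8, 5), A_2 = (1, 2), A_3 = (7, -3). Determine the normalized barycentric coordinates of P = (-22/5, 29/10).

(4/5, -1/10, 3/10)

Signed area of the reference triangle: [A_1A_2A_3] = ½·((-8)·(2−(-3)) + 1·(-3−5) + 7·(5−2)) = ½·(-40 − 8 + 21) = -27/2.
[PA_2A_3] = ½·((-22/5)·(2−(-3)) + 1·(-3−(29/10)) + 7·(29/10−2)) = ½·(-22 − 59/10 + 63/10) = -54/5, so the A_1-coordinate is (-54/5)/(-27/2) = 4/5.
[A_1PA_3] = ½·((-8)·(29/10−(-3)) + (-22/5)·(-3−5) + 7·(5−(29/10))) = ½·(-236/5 + 176/5 + 147/10) = 27/20, so the A_2-coordinate is -1/10.
[A_1A_2P] = ½·((-8)·(2−(29/10)) + 1·(29/10−5) + (-22/5)·(5−2)) = ½·(36/5 − 21/10 − 66/5) = -81/20, so the A_3-coordinate is 3/10.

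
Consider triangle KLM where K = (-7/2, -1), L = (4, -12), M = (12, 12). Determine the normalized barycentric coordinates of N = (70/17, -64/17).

Signed area of the reference triangle: [KLM] = ½·((-7/2)·(-12−12) + 4·(12−(-1)) + 12·(-1−(-12))) = ½·(84 + 52 + 132) = 134.
[NLM] = ½·((70/17)·(-12−12) + 4·(12−(-64/17)) + 12·(-64/17−(-12))) = ½·(-1680/17 + 1072/17 + 1680/17) = 536/17, so the K-coordinate is (536/17)/134 = 4/17.
[KNM] = ½·((-7/2)·(-64/17−12) + (70/17)·(12−(-1)) + 12·(-1−(-64/17))) = ½·(938/17 + 910/17 + 564/17) = 1206/17, so the L-coordinate is 9/17.
[KLN] = ½·((-7/2)·(-12−(-64/17)) + 4·(-64/17−(-1)) + (70/17)·(-1−(-12))) = ½·(490/17 − 188/17 + 770/17) = 536/17, so the M-coordinate is 4/17.
Check: 4/17 + 9/17 + 4/17 = 1.

(4/17, 9/17, 4/17)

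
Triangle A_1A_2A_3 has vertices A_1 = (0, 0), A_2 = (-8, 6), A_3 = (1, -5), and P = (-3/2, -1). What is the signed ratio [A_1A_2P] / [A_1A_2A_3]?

[A_1A_2A_3] = ½·(0·(6−(-5)) + (-8)·(-5−0) + 1·(0−6)) = ½·(0 + 40 − 6) = 17.
[A_1A_2P] = ½·(0·(6−(-1)) + (-8)·(-1−0) + (-3/2)·(0−6)) = ½·(0 + 8 + 9) = 17/2, so the ratio is (17/2)/17 = 1/2.

1/2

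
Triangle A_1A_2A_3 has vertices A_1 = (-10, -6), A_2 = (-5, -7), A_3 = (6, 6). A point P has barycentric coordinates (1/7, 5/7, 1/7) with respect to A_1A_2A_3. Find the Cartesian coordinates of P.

P = (1/7)·A_1 + (5/7)·A_2 + (1/7)·A_3.
x-coordinate: (1/7)·(-10) + (5/7)·(-5) + (1/7)·6 = -29/7.
y-coordinate: (1/7)·(-6) + (5/7)·(-7) + (1/7)·6 = -5.

(-29/7, -5)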